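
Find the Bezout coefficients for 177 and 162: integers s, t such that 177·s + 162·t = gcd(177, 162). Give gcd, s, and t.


Euclidean algorithm on (177, 162) — divide until remainder is 0:
  177 = 1 · 162 + 15
  162 = 10 · 15 + 12
  15 = 1 · 12 + 3
  12 = 4 · 3 + 0
gcd(177, 162) = 3.
Track Bezout coefficients alongside the remainders: start with r₀ = 177 = a·1 + b·0 (s = 1, t = 0) and r₁ = 162 = a·0 + b·1 (s = 0, t = 1); each new remainder r_{k+1} = r_{k-1} − q_k·r_k inherits s_{k+1} = s_{k-1} − q_k·s_k, t_{k+1} = t_{k-1} − q_k·t_k, so r_k = a·s_k + b·t_k at every step:
  q = 1: r = 15, s = 1 − 1·0 = 1, t = 0 − 1·1 = -1  (check: 177·1 + 162·(-1) = 15)
  q = 10: r = 12, s = 0 − 10·1 = -10, t = 1 − 10·(-1) = 11  (check: 177·(-10) + 162·11 = 12)
  q = 1: r = 3, s = 1 − 1·(-10) = 11, t = -1 − 1·11 = -12  (check: 177·11 + 162·(-12) = 3)
The row with r = 3 (the gcd) gives the Bezout coefficients s = 11, t = -12.
Result: 177 · (11) + 162 · (-12) = 3.

gcd(177, 162) = 3; s = 11, t = -12 (check: 177·11 + 162·(-12) = 3).


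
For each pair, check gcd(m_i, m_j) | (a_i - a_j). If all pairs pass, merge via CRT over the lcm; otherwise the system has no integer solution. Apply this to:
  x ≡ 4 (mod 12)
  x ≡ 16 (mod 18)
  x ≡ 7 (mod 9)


Moduli 12, 18, 9 are not pairwise coprime, so CRT works modulo lcm(m_i) when all pairwise compatibility conditions hold.
Pairwise compatibility: gcd(m_i, m_j) must divide a_i - a_j for every pair.
Merge one congruence at a time:
  Start: x ≡ 4 (mod 12).
  Combine with x ≡ 16 (mod 18): gcd(12, 18) = 6; 16 - 4 = 12, which IS divisible by 6, so compatible.
    Write x = 4 + 12·t and substitute into x ≡ 16 (mod 18): 12·t ≡ 16 − 4 = 12 (mod 18).
    Divide the congruence (and modulus) by g = 6: 2·t ≡ 2 (mod 3).
    The inverse of 2 mod 3 is 2 (since 2·2 = 4 = 1·3 + 1), so t ≡ 2·2 = 4 ≡ 1 (mod 3).
    Then x = 4 + 12·1 = 16, valid modulo lcm(12, 18) = 36: x ≡ 16 (mod 36).
  Combine with x ≡ 7 (mod 9): gcd(36, 9) = 9; 7 - 16 = -9, which IS divisible by 9, so compatible.
    Write x = 16 + 36·t and substitute into x ≡ 7 (mod 9): 36·t ≡ 7 − 16 = -9 (mod 9).
    Divide the congruence (and modulus) by g = 9: 4·t ≡ -1 (mod 1).
    Modulo 1 every t works; take t = 0.
    Then x = 16 + 36·0 = 16, valid modulo lcm(36, 9) = 36: x ≡ 16 (mod 36).
Verify: 16 mod 12 = 4, 16 mod 18 = 16, 16 mod 9 = 7.

x ≡ 16 (mod 36).


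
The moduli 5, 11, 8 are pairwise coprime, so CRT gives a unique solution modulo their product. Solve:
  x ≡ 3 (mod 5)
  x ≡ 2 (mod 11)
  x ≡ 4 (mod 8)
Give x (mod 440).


Moduli 5, 11, 8 are pairwise coprime; by CRT there is a unique solution modulo M = 5 · 11 · 8 = 440.
Solve pairwise, accumulating the modulus:
  Start with x ≡ 3 (mod 5).
  Combine with x ≡ 2 (mod 11): since gcd(5, 11) = 1, we get a unique residue mod 55.
    Write x = 3 + 5·t and substitute into x ≡ 2 (mod 11): 5·t ≡ 2 − 3 = -1 (mod 11).
    Reduce coefficients mod 11: 5·t ≡ 10 (mod 11).
    The inverse of 5 mod 11 is 9 (since 5·9 = 45 = 4·11 + 1), so t ≡ 9·10 = 90 ≡ 2 (mod 11).
    Then x = 3 + 5·2 = 13, valid modulo lcm(5, 11) = 55: x ≡ 13 (mod 55).
  Combine with x ≡ 4 (mod 8): since gcd(55, 8) = 1, we get a unique residue mod 440.
    Write x = 13 + 55·t and substitute into x ≡ 4 (mod 8): 55·t ≡ 4 − 13 = -9 (mod 8).
    Reduce coefficients mod 8: 7·t ≡ 7 (mod 8).
    The inverse of 7 mod 8 is 7 (since 7·7 = 49 = 6·8 + 1), so t ≡ 7·7 = 49 ≡ 1 (mod 8).
    Then x = 13 + 55·1 = 68, valid modulo lcm(55, 8) = 440: x ≡ 68 (mod 440).
Verify: 68 mod 5 = 3 ✓, 68 mod 11 = 2 ✓, 68 mod 8 = 4 ✓.

x ≡ 68 (mod 440).


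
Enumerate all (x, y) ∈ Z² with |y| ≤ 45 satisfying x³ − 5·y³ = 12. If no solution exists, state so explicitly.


The equation is x³ - 5y³ = 12. For fixed y, x³ = 5·y³ + 12, so a solution requires the RHS to be a perfect cube.
Strategy: iterate y from -45 to 45, compute RHS = 5·y³ + 12, and check whether it is a (positive or negative) perfect cube.
Check small values of y:
  y = 0: RHS = 12 is not a perfect cube.
  y = 1: RHS = 17 is not a perfect cube.
  y = -1: RHS = 7 is not a perfect cube.
  y = 2: RHS = 52 is not a perfect cube.
  y = -2: RHS = -28 is not a perfect cube.
  y = 3: RHS = 147 is not a perfect cube.
  y = -3: RHS = -123 is not a perfect cube.
Continuing the search up to |y| = 45 finds no solutions either.
No (x, y) in the scanned range satisfies the equation.

No integer solutions with |y| ≤ 45.


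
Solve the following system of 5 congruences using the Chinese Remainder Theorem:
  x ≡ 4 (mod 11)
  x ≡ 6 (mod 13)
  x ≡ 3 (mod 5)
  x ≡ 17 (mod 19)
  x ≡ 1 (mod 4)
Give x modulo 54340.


Product of moduli M = 11 · 13 · 5 · 19 · 4 = 54340.
Merge one congruence at a time:
  Start: x ≡ 4 (mod 11).
  Combine with x ≡ 6 (mod 13); new modulus lcm = 143.
    Write x = 4 + 11·t and substitute into x ≡ 6 (mod 13): 11·t ≡ 6 − 4 = 2 (mod 13).
    The inverse of 11 mod 13 is 6 (since 11·6 = 66 = 5·13 + 1), so t ≡ 6·2 = 12 ≡ 12 (mod 13).
    Then x = 4 + 11·12 = 136, valid modulo lcm(11, 13) = 143: x ≡ 136 (mod 143).
  Combine with x ≡ 3 (mod 5); new modulus lcm = 715.
    Write x = 136 + 143·t and substitute into x ≡ 3 (mod 5): 143·t ≡ 3 − 136 = -133 (mod 5).
    Reduce coefficients mod 5: 3·t ≡ 2 (mod 5).
    The inverse of 3 mod 5 is 2 (since 3·2 = 6 = 1·5 + 1), so t ≡ 2·2 = 4 ≡ 4 (mod 5).
    Then x = 136 + 143·4 = 708, valid modulo lcm(143, 5) = 715: x ≡ 708 (mod 715).
  Combine with x ≡ 17 (mod 19); new modulus lcm = 13585.
    Write x = 708 + 715·t and substitute into x ≡ 17 (mod 19): 715·t ≡ 17 − 708 = -691 (mod 19).
    Reduce coefficients mod 19: 12·t ≡ 12 (mod 19).
    The inverse of 12 mod 19 is 8 (since 12·8 = 96 = 5·19 + 1), so t ≡ 8·12 = 96 ≡ 1 (mod 19).
    Then x = 708 + 715·1 = 1423, valid modulo lcm(715, 19) = 13585: x ≡ 1423 (mod 13585).
  Combine with x ≡ 1 (mod 4); new modulus lcm = 54340.
    Write x = 1423 + 13585·t and substitute into x ≡ 1 (mod 4): 13585·t ≡ 1 − 1423 = -1422 (mod 4).
    Reduce coefficients mod 4: 1·t ≡ 2 (mod 4).
    So t ≡ 2 (mod 4).
    Then x = 1423 + 13585·2 = 28593, valid modulo lcm(13585, 4) = 54340: x ≡ 28593 (mod 54340).
Verify against each original: 28593 mod 11 = 4, 28593 mod 13 = 6, 28593 mod 5 = 3, 28593 mod 19 = 17, 28593 mod 4 = 1.

x ≡ 28593 (mod 54340).


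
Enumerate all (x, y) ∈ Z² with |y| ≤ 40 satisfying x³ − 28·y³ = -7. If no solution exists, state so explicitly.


The equation is x³ - 28y³ = -7. For fixed y, x³ = 28·y³ − 7, so a solution requires the RHS to be a perfect cube.
Strategy: iterate y from -40 to 40, compute RHS = 28·y³ − 7, and check whether it is a (positive or negative) perfect cube.
Check small values of y:
  y = 0: RHS = -7 is not a perfect cube.
  y = 1: RHS = 21 is not a perfect cube.
  y = -1: RHS = -35 is not a perfect cube.
  y = 2: RHS = 217 is not a perfect cube.
  y = -2: RHS = -231 is not a perfect cube.
  y = 3: RHS = 749 is not a perfect cube.
  y = -3: RHS = -763 is not a perfect cube.
Continuing the search up to |y| = 40 finds no solutions either.
No (x, y) in the scanned range satisfies the equation.

No integer solutions with |y| ≤ 40.


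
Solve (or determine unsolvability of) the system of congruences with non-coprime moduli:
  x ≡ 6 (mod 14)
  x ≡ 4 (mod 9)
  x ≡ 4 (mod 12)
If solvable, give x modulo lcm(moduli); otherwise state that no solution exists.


Moduli 14, 9, 12 are not pairwise coprime, so CRT works modulo lcm(m_i) when all pairwise compatibility conditions hold.
Pairwise compatibility: gcd(m_i, m_j) must divide a_i - a_j for every pair.
Merge one congruence at a time:
  Start: x ≡ 6 (mod 14).
  Combine with x ≡ 4 (mod 9): gcd(14, 9) = 1; 4 - 6 = -2, which IS divisible by 1, so compatible.
    Write x = 6 + 14·t and substitute into x ≡ 4 (mod 9): 14·t ≡ 4 − 6 = -2 (mod 9).
    Reduce coefficients mod 9: 5·t ≡ 7 (mod 9).
    The inverse of 5 mod 9 is 2 (since 5·2 = 10 = 1·9 + 1), so t ≡ 2·7 = 14 ≡ 5 (mod 9).
    Then x = 6 + 14·5 = 76, valid modulo lcm(14, 9) = 126: x ≡ 76 (mod 126).
  Combine with x ≡ 4 (mod 12): gcd(126, 12) = 6; 4 - 76 = -72, which IS divisible by 6, so compatible.
    Write x = 76 + 126·t and substitute into x ≡ 4 (mod 12): 126·t ≡ 4 − 76 = -72 (mod 12).
    Divide the congruence (and modulus) by g = 6: 21·t ≡ -12 (mod 2).
    Reduce coefficients mod 2: 1·t ≡ 0 (mod 2).
    So t ≡ 0 (mod 2).
    Then x = 76 + 126·0 = 76, valid modulo lcm(126, 12) = 252: x ≡ 76 (mod 252).
Verify: 76 mod 14 = 6, 76 mod 9 = 4, 76 mod 12 = 4.

x ≡ 76 (mod 252).


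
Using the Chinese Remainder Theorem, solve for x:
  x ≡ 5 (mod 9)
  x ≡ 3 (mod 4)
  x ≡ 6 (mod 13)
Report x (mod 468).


Moduli 9, 4, 13 are pairwise coprime; by CRT there is a unique solution modulo M = 9 · 4 · 13 = 468.
Solve pairwise, accumulating the modulus:
  Start with x ≡ 5 (mod 9).
  Combine with x ≡ 3 (mod 4): since gcd(9, 4) = 1, we get a unique residue mod 36.
    Write x = 5 + 9·t and substitute into x ≡ 3 (mod 4): 9·t ≡ 3 − 5 = -2 (mod 4).
    Reduce coefficients mod 4: 1·t ≡ 2 (mod 4).
    So t ≡ 2 (mod 4).
    Then x = 5 + 9·2 = 23, valid modulo lcm(9, 4) = 36: x ≡ 23 (mod 36).
  Combine with x ≡ 6 (mod 13): since gcd(36, 13) = 1, we get a unique residue mod 468.
    Write x = 23 + 36·t and substitute into x ≡ 6 (mod 13): 36·t ≡ 6 − 23 = -17 (mod 13).
    Reduce coefficients mod 13: 10·t ≡ 9 (mod 13).
    The inverse of 10 mod 13 is 4 (since 10·4 = 40 = 3·13 + 1), so t ≡ 4·9 = 36 ≡ 10 (mod 13).
    Then x = 23 + 36·10 = 383, valid modulo lcm(36, 13) = 468: x ≡ 383 (mod 468).
Verify: 383 mod 9 = 5 ✓, 383 mod 4 = 3 ✓, 383 mod 13 = 6 ✓.

x ≡ 383 (mod 468).


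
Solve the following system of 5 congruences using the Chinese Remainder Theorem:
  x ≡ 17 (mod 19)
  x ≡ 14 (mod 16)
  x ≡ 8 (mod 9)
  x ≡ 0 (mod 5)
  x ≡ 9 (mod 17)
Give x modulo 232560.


Product of moduli M = 19 · 16 · 9 · 5 · 17 = 232560.
Merge one congruence at a time:
  Start: x ≡ 17 (mod 19).
  Combine with x ≡ 14 (mod 16); new modulus lcm = 304.
    Write x = 17 + 19·t and substitute into x ≡ 14 (mod 16): 19·t ≡ 14 − 17 = -3 (mod 16).
    Reduce coefficients mod 16: 3·t ≡ 13 (mod 16).
    The inverse of 3 mod 16 is 11 (since 3·11 = 33 = 2·16 + 1), so t ≡ 11·13 = 143 ≡ 15 (mod 16).
    Then x = 17 + 19·15 = 302, valid modulo lcm(19, 16) = 304: x ≡ 302 (mod 304).
  Combine with x ≡ 8 (mod 9); new modulus lcm = 2736.
    Write x = 302 + 304·t and substitute into x ≡ 8 (mod 9): 304·t ≡ 8 − 302 = -294 (mod 9).
    Reduce coefficients mod 9: 7·t ≡ 3 (mod 9).
    The inverse of 7 mod 9 is 4 (since 7·4 = 28 = 3·9 + 1), so t ≡ 4·3 = 12 ≡ 3 (mod 9).
    Then x = 302 + 304·3 = 1214, valid modulo lcm(304, 9) = 2736: x ≡ 1214 (mod 2736).
  Combine with x ≡ 0 (mod 5); new modulus lcm = 13680.
    Write x = 1214 + 2736·t and substitute into x ≡ 0 (mod 5): 2736·t ≡ 0 − 1214 = -1214 (mod 5).
    Reduce coefficients mod 5: 1·t ≡ 1 (mod 5).
    So t ≡ 1 (mod 5).
    Then x = 1214 + 2736·1 = 3950, valid modulo lcm(2736, 5) = 13680: x ≡ 3950 (mod 13680).
  Combine with x ≡ 9 (mod 17); new modulus lcm = 232560.
    Write x = 3950 + 13680·t and substitute into x ≡ 9 (mod 17): 13680·t ≡ 9 − 3950 = -3941 (mod 17).
    Reduce coefficients mod 17: 12·t ≡ 3 (mod 17).
    The inverse of 12 mod 17 is 10 (since 12·10 = 120 = 7·17 + 1), so t ≡ 10·3 = 30 ≡ 13 (mod 17).
    Then x = 3950 + 13680·13 = 181790, valid modulo lcm(13680, 17) = 232560: x ≡ 181790 (mod 232560).
Verify against each original: 181790 mod 19 = 17, 181790 mod 16 = 14, 181790 mod 9 = 8, 181790 mod 5 = 0, 181790 mod 17 = 9.

x ≡ 181790 (mod 232560).


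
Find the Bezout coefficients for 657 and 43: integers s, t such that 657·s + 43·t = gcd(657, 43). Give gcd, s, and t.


Euclidean algorithm on (657, 43) — divide until remainder is 0:
  657 = 15 · 43 + 12
  43 = 3 · 12 + 7
  12 = 1 · 7 + 5
  7 = 1 · 5 + 2
  5 = 2 · 2 + 1
  2 = 2 · 1 + 0
gcd(657, 43) = 1.
Track Bezout coefficients alongside the remainders: start with r₀ = 657 = a·1 + b·0 (s = 1, t = 0) and r₁ = 43 = a·0 + b·1 (s = 0, t = 1); each new remainder r_{k+1} = r_{k-1} − q_k·r_k inherits s_{k+1} = s_{k-1} − q_k·s_k, t_{k+1} = t_{k-1} − q_k·t_k, so r_k = a·s_k + b·t_k at every step:
  q = 15: r = 12, s = 1 − 15·0 = 1, t = 0 − 15·1 = -15  (check: 657·1 + 43·(-15) = 12)
  q = 3: r = 7, s = 0 − 3·1 = -3, t = 1 − 3·(-15) = 46  (check: 657·(-3) + 43·46 = 7)
  q = 1: r = 5, s = 1 − 1·(-3) = 4, t = -15 − 1·46 = -61  (check: 657·4 + 43·(-61) = 5)
  q = 1: r = 2, s = -3 − 1·4 = -7, t = 46 − 1·(-61) = 107  (check: 657·(-7) + 43·107 = 2)
  q = 2: r = 1, s = 4 − 2·(-7) = 18, t = -61 − 2·107 = -275  (check: 657·18 + 43·(-275) = 1)
The row with r = 1 (the gcd) gives the Bezout coefficients s = 18, t = -275.
Result: 657 · (18) + 43 · (-275) = 1.

gcd(657, 43) = 1; s = 18, t = -275 (check: 657·18 + 43·(-275) = 1).


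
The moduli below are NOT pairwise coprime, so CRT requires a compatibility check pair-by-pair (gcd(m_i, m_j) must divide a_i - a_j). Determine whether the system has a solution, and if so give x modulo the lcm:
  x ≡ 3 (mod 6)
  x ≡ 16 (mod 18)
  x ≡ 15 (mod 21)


Moduli 6, 18, 21 are not pairwise coprime, so CRT works modulo lcm(m_i) when all pairwise compatibility conditions hold.
Pairwise compatibility: gcd(m_i, m_j) must divide a_i - a_j for every pair.
Merge one congruence at a time:
  Start: x ≡ 3 (mod 6).
  Combine with x ≡ 16 (mod 18): gcd(6, 18) = 6, and 16 - 3 = 13 is NOT divisible by 6.
    ⇒ system is inconsistent (no integer solution).

No solution (the system is inconsistent).


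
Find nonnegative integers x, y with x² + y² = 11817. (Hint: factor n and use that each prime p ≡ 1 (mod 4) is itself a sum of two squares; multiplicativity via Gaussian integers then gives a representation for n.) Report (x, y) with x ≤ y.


Step 1: Factor n = 11817 = 3^2 · 13 · 101.
Step 2: Check the mod-4 condition on each prime factor: 3 ≡ 3 (mod 4), exponent 2 (must be even); 13 ≡ 1 (mod 4), exponent 1; 101 ≡ 1 (mod 4), exponent 1.
All primes ≡ 3 (mod 4) appear to even exponent (or don't appear), so by the two-squares theorem n IS expressible as a sum of two squares.
Step 3: Build a representation. Group n = k² · m with k = 3 and m = 13 · 101 = 1313 (a product of primes ≡ 1 (mod 4)); a representation of m scales to one of n via (k·x)² + (k·y)² = k²(x² + y²). Each prime p ≡ 1 (mod 4) is itself a sum of two squares; find a² by testing p − a² for a perfect square:
  13: 13 − 1² = 12, 13 − 2² = 9 = 3² ⇒ 13 = 2² + 3².
  101: 101 − 1² = 100 = 10² ⇒ 101 = 1² + 10².
  Combine using the Brahmagupta–Fibonacci identity (a² + b²)(c² + d²) = (ac − bd)² + (ad + bc)² = (ac + bd)² + (ad − bc)²:
  13 · 101 = 1313: from (2² + 3²)(1² + 10²), take (2·1 − 3·10, 2·10 + 3·1) = (2 − 30, 20 + 3) = (-28, 23); dropping signs (only squares matter) gives (28, 23); check 28² + 23² = 784 + 529 = 1313 ✓.
  Scale by k = 3: (3·28, 3·23) = (84, 69).
Step 4: Order so x ≤ y and verify: 69² + 84² = 4761 + 7056 = 11817 = n. ✓

n = 11817 = 69² + 84² (one valid representation with x ≤ y).


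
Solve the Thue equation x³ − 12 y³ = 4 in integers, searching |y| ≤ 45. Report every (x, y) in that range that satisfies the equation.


The equation is x³ - 12y³ = 4. For fixed y, x³ = 12·y³ + 4, so a solution requires the RHS to be a perfect cube.
Strategy: iterate y from -45 to 45, compute RHS = 12·y³ + 4, and check whether it is a (positive or negative) perfect cube.
Check small values of y:
  y = 0: RHS = 4 is not a perfect cube.
  y = 1: RHS = 16 is not a perfect cube.
  y = -1: RHS = -8 = (-2)³ ⇒ x = -2 works.
  y = 2: RHS = 100 is not a perfect cube.
  y = -2: RHS = -92 is not a perfect cube.
  y = 3: RHS = 328 is not a perfect cube.
  y = -3: RHS = -320 is not a perfect cube.
Continuing the search up to |y| = 45 finds no further solutions beyond those listed.
Collected solutions: (-2, -1).

Solutions (with |y| ≤ 45): (-2, -1).


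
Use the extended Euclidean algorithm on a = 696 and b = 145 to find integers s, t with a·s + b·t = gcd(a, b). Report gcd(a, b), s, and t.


Euclidean algorithm on (696, 145) — divide until remainder is 0:
  696 = 4 · 145 + 116
  145 = 1 · 116 + 29
  116 = 4 · 29 + 0
gcd(696, 145) = 29.
Track Bezout coefficients alongside the remainders: start with r₀ = 696 = a·1 + b·0 (s = 1, t = 0) and r₁ = 145 = a·0 + b·1 (s = 0, t = 1); each new remainder r_{k+1} = r_{k-1} − q_k·r_k inherits s_{k+1} = s_{k-1} − q_k·s_k, t_{k+1} = t_{k-1} − q_k·t_k, so r_k = a·s_k + b·t_k at every step:
  q = 4: r = 116, s = 1 − 4·0 = 1, t = 0 − 4·1 = -4  (check: 696·1 + 145·(-4) = 116)
  q = 1: r = 29, s = 0 − 1·1 = -1, t = 1 − 1·(-4) = 5  (check: 696·(-1) + 145·5 = 29)
The row with r = 29 (the gcd) gives the Bezout coefficients s = -1, t = 5.
Result: 696 · (-1) + 145 · (5) = 29.

gcd(696, 145) = 29; s = -1, t = 5 (check: 696·(-1) + 145·5 = 29).


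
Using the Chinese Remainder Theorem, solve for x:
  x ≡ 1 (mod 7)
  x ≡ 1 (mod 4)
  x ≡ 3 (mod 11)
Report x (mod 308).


Moduli 7, 4, 11 are pairwise coprime; by CRT there is a unique solution modulo M = 7 · 4 · 11 = 308.
Solve pairwise, accumulating the modulus:
  Start with x ≡ 1 (mod 7).
  Combine with x ≡ 1 (mod 4): since gcd(7, 4) = 1, we get a unique residue mod 28.
    Write x = 1 + 7·t and substitute into x ≡ 1 (mod 4): 7·t ≡ 1 − 1 = 0 (mod 4).
    Reduce coefficients mod 4: 3·t ≡ 0 (mod 4).
    The inverse of 3 mod 4 is 3 (since 3·3 = 9 = 2·4 + 1), so t ≡ 3·0 = 0 ≡ 0 (mod 4).
    Then x = 1 + 7·0 = 1, valid modulo lcm(7, 4) = 28: x ≡ 1 (mod 28).
  Combine with x ≡ 3 (mod 11): since gcd(28, 11) = 1, we get a unique residue mod 308.
    Write x = 1 + 28·t and substitute into x ≡ 3 (mod 11): 28·t ≡ 3 − 1 = 2 (mod 11).
    Reduce coefficients mod 11: 6·t ≡ 2 (mod 11).
    The inverse of 6 mod 11 is 2 (since 6·2 = 12 = 1·11 + 1), so t ≡ 2·2 = 4 ≡ 4 (mod 11).
    Then x = 1 + 28·4 = 113, valid modulo lcm(28, 11) = 308: x ≡ 113 (mod 308).
Verify: 113 mod 7 = 1 ✓, 113 mod 4 = 1 ✓, 113 mod 11 = 3 ✓.

x ≡ 113 (mod 308).


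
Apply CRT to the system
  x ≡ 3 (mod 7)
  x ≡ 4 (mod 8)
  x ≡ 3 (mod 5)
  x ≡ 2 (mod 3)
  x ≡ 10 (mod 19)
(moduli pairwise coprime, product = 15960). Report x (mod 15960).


Product of moduli M = 7 · 8 · 5 · 3 · 19 = 15960.
Merge one congruence at a time:
  Start: x ≡ 3 (mod 7).
  Combine with x ≡ 4 (mod 8); new modulus lcm = 56.
    Write x = 3 + 7·t and substitute into x ≡ 4 (mod 8): 7·t ≡ 4 − 3 = 1 (mod 8).
    The inverse of 7 mod 8 is 7 (since 7·7 = 49 = 6·8 + 1), so t ≡ 7·1 = 7 ≡ 7 (mod 8).
    Then x = 3 + 7·7 = 52, valid modulo lcm(7, 8) = 56: x ≡ 52 (mod 56).
  Combine with x ≡ 3 (mod 5); new modulus lcm = 280.
    Write x = 52 + 56·t and substitute into x ≡ 3 (mod 5): 56·t ≡ 3 − 52 = -49 (mod 5).
    Reduce coefficients mod 5: 1·t ≡ 1 (mod 5).
    So t ≡ 1 (mod 5).
    Then x = 52 + 56·1 = 108, valid modulo lcm(56, 5) = 280: x ≡ 108 (mod 280).
  Combine with x ≡ 2 (mod 3); new modulus lcm = 840.
    Write x = 108 + 280·t and substitute into x ≡ 2 (mod 3): 280·t ≡ 2 − 108 = -106 (mod 3).
    Reduce coefficients mod 3: 1·t ≡ 2 (mod 3).
    So t ≡ 2 (mod 3).
    Then x = 108 + 280·2 = 668, valid modulo lcm(280, 3) = 840: x ≡ 668 (mod 840).
  Combine with x ≡ 10 (mod 19); new modulus lcm = 15960.
    Write x = 668 + 840·t and substitute into x ≡ 10 (mod 19): 840·t ≡ 10 − 668 = -658 (mod 19).
    Reduce coefficients mod 19: 4·t ≡ 7 (mod 19).
    The inverse of 4 mod 19 is 5 (since 4·5 = 20 = 1·19 + 1), so t ≡ 5·7 = 35 ≡ 16 (mod 19).
    Then x = 668 + 840·16 = 14108, valid modulo lcm(840, 19) = 15960: x ≡ 14108 (mod 15960).
Verify against each original: 14108 mod 7 = 3, 14108 mod 8 = 4, 14108 mod 5 = 3, 14108 mod 3 = 2, 14108 mod 19 = 10.

x ≡ 14108 (mod 15960).


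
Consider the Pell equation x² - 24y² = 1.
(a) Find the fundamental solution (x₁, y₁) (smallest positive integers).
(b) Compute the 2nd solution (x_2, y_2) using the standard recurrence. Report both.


Step 1: Find the fundamental solution (x₁, y₁) of x² - 24y² = 1.
  Expand √24 as a continued fraction. a₀ = ⌊√24⌋ = 4; iterate m_{k+1} = d_k·a_k − m_k, d_{k+1} = (24 − m_{k+1}²)/d_k, a_{k+1} = ⌊(a₀ + m_{k+1})/d_{k+1}⌋ (starting m₀ = 0, d₀ = 1), with convergents p_k = a_k·p_{k-1} + p_{k-2}, q_k = a_k·q_{k-1} + q_{k-2} (p₋₁ = 1, q₋₁ = 0):
  k = 0: a₀ = 4; p₀/q₀ = 4/1; p₀² − 24·q₀² = 16 − 24 = -8.
  k = 1: m = 4, d = 8, a = ⌊(4 + 4)/8⌋ = 1; p/q = (1·4 + 1)/(1·1 + 0) = 5/1; p² − 24·q² = 25 − 24 = 1.
  The first convergent with p² − 24·q² = 1 gives the fundamental solution (x₁, y₁) = (5, 1).
Step 2: Apply the recurrence (x_{n+1}, y_{n+1}) = (x₁x_n + 24y₁y_n, x₁y_n + y₁x_n) repeatedly.
  From (x_1, y_1) = (5, 1): x_2 = 5·5 + 24·1·1 = 49; y_2 = 5·1 + 1·5 = 10.
Step 3: Verify x_2² - 24·y_2² = 2401 - 2400 = 1 (should be 1). ✓

(x_1, y_1) = (5, 1); (x_2, y_2) = (49, 10).


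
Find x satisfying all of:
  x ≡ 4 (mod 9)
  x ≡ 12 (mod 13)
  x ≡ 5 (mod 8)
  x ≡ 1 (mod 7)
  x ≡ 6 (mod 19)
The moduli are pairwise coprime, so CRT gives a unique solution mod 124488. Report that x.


Product of moduli M = 9 · 13 · 8 · 7 · 19 = 124488.
Merge one congruence at a time:
  Start: x ≡ 4 (mod 9).
  Combine with x ≡ 12 (mod 13); new modulus lcm = 117.
    Write x = 4 + 9·t and substitute into x ≡ 12 (mod 13): 9·t ≡ 12 − 4 = 8 (mod 13).
    The inverse of 9 mod 13 is 3 (since 9·3 = 27 = 2·13 + 1), so t ≡ 3·8 = 24 ≡ 11 (mod 13).
    Then x = 4 + 9·11 = 103, valid modulo lcm(9, 13) = 117: x ≡ 103 (mod 117).
  Combine with x ≡ 5 (mod 8); new modulus lcm = 936.
    Write x = 103 + 117·t and substitute into x ≡ 5 (mod 8): 117·t ≡ 5 − 103 = -98 (mod 8).
    Reduce coefficients mod 8: 5·t ≡ 6 (mod 8).
    The inverse of 5 mod 8 is 5 (since 5·5 = 25 = 3·8 + 1), so t ≡ 5·6 = 30 ≡ 6 (mod 8).
    Then x = 103 + 117·6 = 805, valid modulo lcm(117, 8) = 936: x ≡ 805 (mod 936).
  Combine with x ≡ 1 (mod 7); new modulus lcm = 6552.
    Write x = 805 + 936·t and substitute into x ≡ 1 (mod 7): 936·t ≡ 1 − 805 = -804 (mod 7).
    Reduce coefficients mod 7: 5·t ≡ 1 (mod 7).
    The inverse of 5 mod 7 is 3 (since 5·3 = 15 = 2·7 + 1), so t ≡ 3·1 = 3 ≡ 3 (mod 7).
    Then x = 805 + 936·3 = 3613, valid modulo lcm(936, 7) = 6552: x ≡ 3613 (mod 6552).
  Combine with x ≡ 6 (mod 19); new modulus lcm = 124488.
    Write x = 3613 + 6552·t and substitute into x ≡ 6 (mod 19): 6552·t ≡ 6 − 3613 = -3607 (mod 19).
    Reduce coefficients mod 19: 16·t ≡ 3 (mod 19).
    The inverse of 16 mod 19 is 6 (since 16·6 = 96 = 5·19 + 1), so t ≡ 6·3 = 18 ≡ 18 (mod 19).
    Then x = 3613 + 6552·18 = 121549, valid modulo lcm(6552, 19) = 124488: x ≡ 121549 (mod 124488).
Verify against each original: 121549 mod 9 = 4, 121549 mod 13 = 12, 121549 mod 8 = 5, 121549 mod 7 = 1, 121549 mod 19 = 6.

x ≡ 121549 (mod 124488).


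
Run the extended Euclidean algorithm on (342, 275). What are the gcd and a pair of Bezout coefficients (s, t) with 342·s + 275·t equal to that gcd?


Euclidean algorithm on (342, 275) — divide until remainder is 0:
  342 = 1 · 275 + 67
  275 = 4 · 67 + 7
  67 = 9 · 7 + 4
  7 = 1 · 4 + 3
  4 = 1 · 3 + 1
  3 = 3 · 1 + 0
gcd(342, 275) = 1.
Track Bezout coefficients alongside the remainders: start with r₀ = 342 = a·1 + b·0 (s = 1, t = 0) and r₁ = 275 = a·0 + b·1 (s = 0, t = 1); each new remainder r_{k+1} = r_{k-1} − q_k·r_k inherits s_{k+1} = s_{k-1} − q_k·s_k, t_{k+1} = t_{k-1} − q_k·t_k, so r_k = a·s_k + b·t_k at every step:
  q = 1: r = 67, s = 1 − 1·0 = 1, t = 0 − 1·1 = -1  (check: 342·1 + 275·(-1) = 67)
  q = 4: r = 7, s = 0 − 4·1 = -4, t = 1 − 4·(-1) = 5  (check: 342·(-4) + 275·5 = 7)
  q = 9: r = 4, s = 1 − 9·(-4) = 37, t = -1 − 9·5 = -46  (check: 342·37 + 275·(-46) = 4)
  q = 1: r = 3, s = -4 − 1·37 = -41, t = 5 − 1·(-46) = 51  (check: 342·(-41) + 275·51 = 3)
  q = 1: r = 1, s = 37 − 1·(-41) = 78, t = -46 − 1·51 = -97  (check: 342·78 + 275·(-97) = 1)
The row with r = 1 (the gcd) gives the Bezout coefficients s = 78, t = -97.
Result: 342 · (78) + 275 · (-97) = 1.

gcd(342, 275) = 1; s = 78, t = -97 (check: 342·78 + 275·(-97) = 1).


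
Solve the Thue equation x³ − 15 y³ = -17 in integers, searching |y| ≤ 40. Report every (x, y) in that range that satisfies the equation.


The equation is x³ - 15y³ = -17. For fixed y, x³ = 15·y³ − 17, so a solution requires the RHS to be a perfect cube.
Strategy: iterate y from -40 to 40, compute RHS = 15·y³ − 17, and check whether it is a (positive or negative) perfect cube.
Check small values of y:
  y = 0: RHS = -17 is not a perfect cube.
  y = 1: RHS = -2 is not a perfect cube.
  y = -1: RHS = -32 is not a perfect cube.
  y = 2: RHS = 103 is not a perfect cube.
  y = -2: RHS = -137 is not a perfect cube.
  y = 3: RHS = 388 is not a perfect cube.
  y = -3: RHS = -422 is not a perfect cube.
Continuing the search up to |y| = 40 finds no solutions either.
No (x, y) in the scanned range satisfies the equation.

No integer solutions with |y| ≤ 40.


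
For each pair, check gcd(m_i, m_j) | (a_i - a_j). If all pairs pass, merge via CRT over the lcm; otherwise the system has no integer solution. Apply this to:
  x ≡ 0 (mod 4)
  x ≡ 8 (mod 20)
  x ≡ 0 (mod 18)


Moduli 4, 20, 18 are not pairwise coprime, so CRT works modulo lcm(m_i) when all pairwise compatibility conditions hold.
Pairwise compatibility: gcd(m_i, m_j) must divide a_i - a_j for every pair.
Merge one congruence at a time:
  Start: x ≡ 0 (mod 4).
  Combine with x ≡ 8 (mod 20): gcd(4, 20) = 4; 8 - 0 = 8, which IS divisible by 4, so compatible.
    Write x = 0 + 4·t and substitute into x ≡ 8 (mod 20): 4·t ≡ 8 − 0 = 8 (mod 20).
    Divide the congruence (and modulus) by g = 4: 1·t ≡ 2 (mod 5).
    So t ≡ 2 (mod 5).
    Then x = 0 + 4·2 = 8, valid modulo lcm(4, 20) = 20: x ≡ 8 (mod 20).
  Combine with x ≡ 0 (mod 18): gcd(20, 18) = 2; 0 - 8 = -8, which IS divisible by 2, so compatible.
    Write x = 8 + 20·t and substitute into x ≡ 0 (mod 18): 20·t ≡ 0 − 8 = -8 (mod 18).
    Divide the congruence (and modulus) by g = 2: 10·t ≡ -4 (mod 9).
    Reduce coefficients mod 9: 1·t ≡ 5 (mod 9).
    So t ≡ 5 (mod 9).
    Then x = 8 + 20·5 = 108, valid modulo lcm(20, 18) = 180: x ≡ 108 (mod 180).
Verify: 108 mod 4 = 0, 108 mod 20 = 8, 108 mod 18 = 0.

x ≡ 108 (mod 180).


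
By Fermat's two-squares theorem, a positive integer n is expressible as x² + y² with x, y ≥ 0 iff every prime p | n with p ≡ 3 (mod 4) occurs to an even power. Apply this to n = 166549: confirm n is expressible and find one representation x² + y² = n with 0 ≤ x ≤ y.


Step 1: Factor n = 166549 = 17 · 97 · 101.
Step 2: Check the mod-4 condition on each prime factor: 17 ≡ 1 (mod 4), exponent 1; 97 ≡ 1 (mod 4), exponent 1; 101 ≡ 1 (mod 4), exponent 1.
All primes ≡ 3 (mod 4) appear to even exponent (or don't appear), so by the two-squares theorem n IS expressible as a sum of two squares.
Step 3: Build a representation. Here n = 17 · 97 · 101 is a product of primes ≡ 1 (mod 4). Each prime p ≡ 1 (mod 4) is itself a sum of two squares; find a² by testing p − a² for a perfect square:
  17: 17 − 1² = 16 = 4² ⇒ 17 = 1² + 4².
  97: 97 − 1² = 96, 97 − 2² = 93, 97 − 3² = 88, 97 − 4² = 81 = 9² ⇒ 97 = 4² + 9².
  101: 101 − 1² = 100 = 10² ⇒ 101 = 1² + 10².
  Combine using the Brahmagupta–Fibonacci identity (a² + b²)(c² + d²) = (ac − bd)² + (ad + bc)² = (ac + bd)² + (ad − bc)²:
  17 · 97 = 1649: from (1² + 4²)(4² + 9²), take (1·4 − 4·9, 1·9 + 4·4) = (4 − 36, 9 + 16) = (-32, 25); dropping signs (only squares matter) gives (32, 25); check 32² + 25² = 1024 + 625 = 1649 ✓.
  1649 · 101 = 166549: from (32² + 25²)(1² + 10²), take (32·1 − 25·10, 32·10 + 25·1) = (32 − 250, 320 + 25) = (-218, 345); dropping signs (only squares matter) gives (218, 345); check 218² + 345² = 47524 + 119025 = 166549 ✓.
Step 4: Order so x ≤ y and verify: 218² + 345² = 47524 + 119025 = 166549 = n. ✓

n = 166549 = 218² + 345² (one valid representation with x ≤ y).


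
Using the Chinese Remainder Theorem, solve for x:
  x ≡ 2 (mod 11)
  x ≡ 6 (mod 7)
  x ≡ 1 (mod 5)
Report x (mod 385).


Moduli 11, 7, 5 are pairwise coprime; by CRT there is a unique solution modulo M = 11 · 7 · 5 = 385.
Solve pairwise, accumulating the modulus:
  Start with x ≡ 2 (mod 11).
  Combine with x ≡ 6 (mod 7): since gcd(11, 7) = 1, we get a unique residue mod 77.
    Write x = 2 + 11·t and substitute into x ≡ 6 (mod 7): 11·t ≡ 6 − 2 = 4 (mod 7).
    Reduce coefficients mod 7: 4·t ≡ 4 (mod 7).
    The inverse of 4 mod 7 is 2 (since 4·2 = 8 = 1·7 + 1), so t ≡ 2·4 = 8 ≡ 1 (mod 7).
    Then x = 2 + 11·1 = 13, valid modulo lcm(11, 7) = 77: x ≡ 13 (mod 77).
  Combine with x ≡ 1 (mod 5): since gcd(77, 5) = 1, we get a unique residue mod 385.
    Write x = 13 + 77·t and substitute into x ≡ 1 (mod 5): 77·t ≡ 1 − 13 = -12 (mod 5).
    Reduce coefficients mod 5: 2·t ≡ 3 (mod 5).
    The inverse of 2 mod 5 is 3 (since 2·3 = 6 = 1·5 + 1), so t ≡ 3·3 = 9 ≡ 4 (mod 5).
    Then x = 13 + 77·4 = 321, valid modulo lcm(77, 5) = 385: x ≡ 321 (mod 385).
Verify: 321 mod 11 = 2 ✓, 321 mod 7 = 6 ✓, 321 mod 5 = 1 ✓.

x ≡ 321 (mod 385).


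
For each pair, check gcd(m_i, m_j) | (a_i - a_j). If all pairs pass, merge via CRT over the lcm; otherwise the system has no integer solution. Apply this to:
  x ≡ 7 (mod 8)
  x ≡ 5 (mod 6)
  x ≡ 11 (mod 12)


Moduli 8, 6, 12 are not pairwise coprime, so CRT works modulo lcm(m_i) when all pairwise compatibility conditions hold.
Pairwise compatibility: gcd(m_i, m_j) must divide a_i - a_j for every pair.
Merge one congruence at a time:
  Start: x ≡ 7 (mod 8).
  Combine with x ≡ 5 (mod 6): gcd(8, 6) = 2; 5 - 7 = -2, which IS divisible by 2, so compatible.
    Write x = 7 + 8·t and substitute into x ≡ 5 (mod 6): 8·t ≡ 5 − 7 = -2 (mod 6).
    Divide the congruence (and modulus) by g = 2: 4·t ≡ -1 (mod 3).
    Reduce coefficients mod 3: 1·t ≡ 2 (mod 3).
    So t ≡ 2 (mod 3).
    Then x = 7 + 8·2 = 23, valid modulo lcm(8, 6) = 24: x ≡ 23 (mod 24).
  Combine with x ≡ 11 (mod 12): gcd(24, 12) = 12; 11 - 23 = -12, which IS divisible by 12, so compatible.
    Write x = 23 + 24·t and substitute into x ≡ 11 (mod 12): 24·t ≡ 11 − 23 = -12 (mod 12).
    Divide the congruence (and modulus) by g = 12: 2·t ≡ -1 (mod 1).
    Modulo 1 every t works; take t = 0.
    Then x = 23 + 24·0 = 23, valid modulo lcm(24, 12) = 24: x ≡ 23 (mod 24).
Verify: 23 mod 8 = 7, 23 mod 6 = 5, 23 mod 12 = 11.

x ≡ 23 (mod 24).


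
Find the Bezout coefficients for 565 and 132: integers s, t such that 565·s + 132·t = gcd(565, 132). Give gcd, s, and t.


Euclidean algorithm on (565, 132) — divide until remainder is 0:
  565 = 4 · 132 + 37
  132 = 3 · 37 + 21
  37 = 1 · 21 + 16
  21 = 1 · 16 + 5
  16 = 3 · 5 + 1
  5 = 5 · 1 + 0
gcd(565, 132) = 1.
Track Bezout coefficients alongside the remainders: start with r₀ = 565 = a·1 + b·0 (s = 1, t = 0) and r₁ = 132 = a·0 + b·1 (s = 0, t = 1); each new remainder r_{k+1} = r_{k-1} − q_k·r_k inherits s_{k+1} = s_{k-1} − q_k·s_k, t_{k+1} = t_{k-1} − q_k·t_k, so r_k = a·s_k + b·t_k at every step:
  q = 4: r = 37, s = 1 − 4·0 = 1, t = 0 − 4·1 = -4  (check: 565·1 + 132·(-4) = 37)
  q = 3: r = 21, s = 0 − 3·1 = -3, t = 1 − 3·(-4) = 13  (check: 565·(-3) + 132·13 = 21)
  q = 1: r = 16, s = 1 − 1·(-3) = 4, t = -4 − 1·13 = -17  (check: 565·4 + 132·(-17) = 16)
  q = 1: r = 5, s = -3 − 1·4 = -7, t = 13 − 1·(-17) = 30  (check: 565·(-7) + 132·30 = 5)
  q = 3: r = 1, s = 4 − 3·(-7) = 25, t = -17 − 3·30 = -107  (check: 565·25 + 132·(-107) = 1)
The row with r = 1 (the gcd) gives the Bezout coefficients s = 25, t = -107.
Result: 565 · (25) + 132 · (-107) = 1.

gcd(565, 132) = 1; s = 25, t = -107 (check: 565·25 + 132·(-107) = 1).


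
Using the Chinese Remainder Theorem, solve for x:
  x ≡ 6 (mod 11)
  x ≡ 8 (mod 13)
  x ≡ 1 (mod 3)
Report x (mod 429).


Moduli 11, 13, 3 are pairwise coprime; by CRT there is a unique solution modulo M = 11 · 13 · 3 = 429.
Solve pairwise, accumulating the modulus:
  Start with x ≡ 6 (mod 11).
  Combine with x ≡ 8 (mod 13): since gcd(11, 13) = 1, we get a unique residue mod 143.
    Write x = 6 + 11·t and substitute into x ≡ 8 (mod 13): 11·t ≡ 8 − 6 = 2 (mod 13).
    The inverse of 11 mod 13 is 6 (since 11·6 = 66 = 5·13 + 1), so t ≡ 6·2 = 12 ≡ 12 (mod 13).
    Then x = 6 + 11·12 = 138, valid modulo lcm(11, 13) = 143: x ≡ 138 (mod 143).
  Combine with x ≡ 1 (mod 3): since gcd(143, 3) = 1, we get a unique residue mod 429.
    Write x = 138 + 143·t and substitute into x ≡ 1 (mod 3): 143·t ≡ 1 − 138 = -137 (mod 3).
    Reduce coefficients mod 3: 2·t ≡ 1 (mod 3).
    The inverse of 2 mod 3 is 2 (since 2·2 = 4 = 1·3 + 1), so t ≡ 2·1 = 2 ≡ 2 (mod 3).
    Then x = 138 + 143·2 = 424, valid modulo lcm(143, 3) = 429: x ≡ 424 (mod 429).
Verify: 424 mod 11 = 6 ✓, 424 mod 13 = 8 ✓, 424 mod 3 = 1 ✓.

x ≡ 424 (mod 429).


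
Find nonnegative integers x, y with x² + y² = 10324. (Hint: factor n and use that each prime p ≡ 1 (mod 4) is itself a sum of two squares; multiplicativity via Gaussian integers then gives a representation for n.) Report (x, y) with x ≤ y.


Step 1: Factor n = 10324 = 2^2 · 29 · 89.
Step 2: Check the mod-4 condition on each prime factor: 2 = 2 (special); 29 ≡ 1 (mod 4), exponent 1; 89 ≡ 1 (mod 4), exponent 1.
All primes ≡ 3 (mod 4) appear to even exponent (or don't appear), so by the two-squares theorem n IS expressible as a sum of two squares.
Step 3: Build a representation. Group n = k² · m with k = 2 and m = 29 · 89 = 2581 (a product of primes ≡ 1 (mod 4)); a representation of m scales to one of n via (k·x)² + (k·y)² = k²(x² + y²). Each prime p ≡ 1 (mod 4) is itself a sum of two squares; find a² by testing p − a² for a perfect square:
  29: 29 − 1² = 28, 29 − 2² = 25 = 5² ⇒ 29 = 2² + 5².
  89: 89 − 1² = 88, 89 − 2² = 85, 89 − 3² = 80, 89 − 4² = 73, 89 − 5² = 64 = 8² ⇒ 89 = 5² + 8².
  Combine using the Brahmagupta–Fibonacci identity (a² + b²)(c² + d²) = (ac − bd)² + (ad + bc)² = (ac + bd)² + (ad − bc)²:
  29 · 89 = 2581: from (2² + 5²)(5² + 8²), take (2·5 − 5·8, 2·8 + 5·5) = (10 − 40, 16 + 25) = (-30, 41); dropping signs (only squares matter) gives (30, 41); check 30² + 41² = 900 + 1681 = 2581 ✓.
  Scale by k = 2: (2·30, 2·41) = (60, 82).
Step 4: Order so x ≤ y and verify: 60² + 82² = 3600 + 6724 = 10324 = n. ✓

n = 10324 = 60² + 82² (one valid representation with x ≤ y).


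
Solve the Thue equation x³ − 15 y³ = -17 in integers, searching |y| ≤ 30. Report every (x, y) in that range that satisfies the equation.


The equation is x³ - 15y³ = -17. For fixed y, x³ = 15·y³ − 17, so a solution requires the RHS to be a perfect cube.
Strategy: iterate y from -30 to 30, compute RHS = 15·y³ − 17, and check whether it is a (positive or negative) perfect cube.
Check small values of y:
  y = 0: RHS = -17 is not a perfect cube.
  y = 1: RHS = -2 is not a perfect cube.
  y = -1: RHS = -32 is not a perfect cube.
  y = 2: RHS = 103 is not a perfect cube.
  y = -2: RHS = -137 is not a perfect cube.
  y = 3: RHS = 388 is not a perfect cube.
  y = -3: RHS = -422 is not a perfect cube.
Continuing the search up to |y| = 30 finds no solutions either.
No (x, y) in the scanned range satisfies the equation.

No integer solutions with |y| ≤ 30.


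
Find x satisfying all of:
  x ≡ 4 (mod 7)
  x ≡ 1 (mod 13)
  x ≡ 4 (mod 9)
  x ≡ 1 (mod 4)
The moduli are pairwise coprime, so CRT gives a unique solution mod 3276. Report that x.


Product of moduli M = 7 · 13 · 9 · 4 = 3276.
Merge one congruence at a time:
  Start: x ≡ 4 (mod 7).
  Combine with x ≡ 1 (mod 13); new modulus lcm = 91.
    Write x = 4 + 7·t and substitute into x ≡ 1 (mod 13): 7·t ≡ 1 − 4 = -3 (mod 13).
    Reduce coefficients mod 13: 7·t ≡ 10 (mod 13).
    The inverse of 7 mod 13 is 2 (since 7·2 = 14 = 1·13 + 1), so t ≡ 2·10 = 20 ≡ 7 (mod 13).
    Then x = 4 + 7·7 = 53, valid modulo lcm(7, 13) = 91: x ≡ 53 (mod 91).
  Combine with x ≡ 4 (mod 9); new modulus lcm = 819.
    Write x = 53 + 91·t and substitute into x ≡ 4 (mod 9): 91·t ≡ 4 − 53 = -49 (mod 9).
    Reduce coefficients mod 9: 1·t ≡ 5 (mod 9).
    So t ≡ 5 (mod 9).
    Then x = 53 + 91·5 = 508, valid modulo lcm(91, 9) = 819: x ≡ 508 (mod 819).
  Combine with x ≡ 1 (mod 4); new modulus lcm = 3276.
    Write x = 508 + 819·t and substitute into x ≡ 1 (mod 4): 819·t ≡ 1 − 508 = -507 (mod 4).
    Reduce coefficients mod 4: 3·t ≡ 1 (mod 4).
    The inverse of 3 mod 4 is 3 (since 3·3 = 9 = 2·4 + 1), so t ≡ 3·1 = 3 ≡ 3 (mod 4).
    Then x = 508 + 819·3 = 2965, valid modulo lcm(819, 4) = 3276: x ≡ 2965 (mod 3276).
Verify against each original: 2965 mod 7 = 4, 2965 mod 13 = 1, 2965 mod 9 = 4, 2965 mod 4 = 1.

x ≡ 2965 (mod 3276).


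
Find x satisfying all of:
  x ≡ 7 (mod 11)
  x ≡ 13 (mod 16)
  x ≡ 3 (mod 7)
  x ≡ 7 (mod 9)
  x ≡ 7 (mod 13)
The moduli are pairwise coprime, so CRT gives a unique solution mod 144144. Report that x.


Product of moduli M = 11 · 16 · 7 · 9 · 13 = 144144.
Merge one congruence at a time:
  Start: x ≡ 7 (mod 11).
  Combine with x ≡ 13 (mod 16); new modulus lcm = 176.
    Write x = 7 + 11·t and substitute into x ≡ 13 (mod 16): 11·t ≡ 13 − 7 = 6 (mod 16).
    The inverse of 11 mod 16 is 3 (since 11·3 = 33 = 2·16 + 1), so t ≡ 3·6 = 18 ≡ 2 (mod 16).
    Then x = 7 + 11·2 = 29, valid modulo lcm(11, 16) = 176: x ≡ 29 (mod 176).
  Combine with x ≡ 3 (mod 7); new modulus lcm = 1232.
    Write x = 29 + 176·t and substitute into x ≡ 3 (mod 7): 176·t ≡ 3 − 29 = -26 (mod 7).
    Reduce coefficients mod 7: 1·t ≡ 2 (mod 7).
    So t ≡ 2 (mod 7).
    Then x = 29 + 176·2 = 381, valid modulo lcm(176, 7) = 1232: x ≡ 381 (mod 1232).
  Combine with x ≡ 7 (mod 9); new modulus lcm = 11088.
    Write x = 381 + 1232·t and substitute into x ≡ 7 (mod 9): 1232·t ≡ 7 − 381 = -374 (mod 9).
    Reduce coefficients mod 9: 8·t ≡ 4 (mod 9).
    The inverse of 8 mod 9 is 8 (since 8·8 = 64 = 7·9 + 1), so t ≡ 8·4 = 32 ≡ 5 (mod 9).
    Then x = 381 + 1232·5 = 6541, valid modulo lcm(1232, 9) = 11088: x ≡ 6541 (mod 11088).
  Combine with x ≡ 7 (mod 13); new modulus lcm = 144144.
    Write x = 6541 + 11088·t and substitute into x ≡ 7 (mod 13): 11088·t ≡ 7 − 6541 = -6534 (mod 13).
    Reduce coefficients mod 13: 12·t ≡ 5 (mod 13).
    The inverse of 12 mod 13 is 12 (since 12·12 = 144 = 11·13 + 1), so t ≡ 12·5 = 60 ≡ 8 (mod 13).
    Then x = 6541 + 11088·8 = 95245, valid modulo lcm(11088, 13) = 144144: x ≡ 95245 (mod 144144).
Verify against each original: 95245 mod 11 = 7, 95245 mod 16 = 13, 95245 mod 7 = 3, 95245 mod 9 = 7, 95245 mod 13 = 7.

x ≡ 95245 (mod 144144).


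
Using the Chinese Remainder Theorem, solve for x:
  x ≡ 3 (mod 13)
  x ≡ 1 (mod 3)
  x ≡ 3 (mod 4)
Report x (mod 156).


Moduli 13, 3, 4 are pairwise coprime; by CRT there is a unique solution modulo M = 13 · 3 · 4 = 156.
Solve pairwise, accumulating the modulus:
  Start with x ≡ 3 (mod 13).
  Combine with x ≡ 1 (mod 3): since gcd(13, 3) = 1, we get a unique residue mod 39.
    Write x = 3 + 13·t and substitute into x ≡ 1 (mod 3): 13·t ≡ 1 − 3 = -2 (mod 3).
    Reduce coefficients mod 3: 1·t ≡ 1 (mod 3).
    So t ≡ 1 (mod 3).
    Then x = 3 + 13·1 = 16, valid modulo lcm(13, 3) = 39: x ≡ 16 (mod 39).
  Combine with x ≡ 3 (mod 4): since gcd(39, 4) = 1, we get a unique residue mod 156.
    Write x = 16 + 39·t and substitute into x ≡ 3 (mod 4): 39·t ≡ 3 − 16 = -13 (mod 4).
    Reduce coefficients mod 4: 3·t ≡ 3 (mod 4).
    The inverse of 3 mod 4 is 3 (since 3·3 = 9 = 2·4 + 1), so t ≡ 3·3 = 9 ≡ 1 (mod 4).
    Then x = 16 + 39·1 = 55, valid modulo lcm(39, 4) = 156: x ≡ 55 (mod 156).
Verify: 55 mod 13 = 3 ✓, 55 mod 3 = 1 ✓, 55 mod 4 = 3 ✓.

x ≡ 55 (mod 156).
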